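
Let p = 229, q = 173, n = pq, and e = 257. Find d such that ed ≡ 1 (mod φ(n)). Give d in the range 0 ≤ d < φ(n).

25025

φ(n) = (p−1)(q−1) = 228·172 = 39216.
Need d with 257·d ≡ 1 (mod 39216). Apply the extended Euclidean algorithm:
39216 = 152·257 + 152
257 = 1·152 + 105
152 = 1·105 + 47
105 = 2·47 + 11
47 = 4·11 + 3
11 = 3·3 + 2
3 = 1·2 + 1
2 = 2·1 + 0
Back-substitute:
1 = 3 − 2
1 = −11 + 4·3
1 = 4·47 − 17·11
1 = −17·105 + 38·47
1 = 38·152 − 55·105
1 = −55·257 + 93·152
1 = 93·39216 − 14191·257
So 257·(-14191) ≡ 1 (mod 39216), hence d ≡ -14191 ≡ 25025 (mod 39216).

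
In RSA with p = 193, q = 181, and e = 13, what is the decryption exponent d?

5317

φ(n) = (p−1)(q−1) = 192·180 = 34560.
Need d with 13·d ≡ 1 (mod 34560). Apply the extended Euclidean algorithm:
34560 = 2658·13 + 6
13 = 2·6 + 1
6 = 6·1 + 0
Back-substitute:
1 = 13 − 2·6
1 = −2·34560 + 5317·13
So 13·5317 ≡ 1 (mod 34560), hence d = 5317.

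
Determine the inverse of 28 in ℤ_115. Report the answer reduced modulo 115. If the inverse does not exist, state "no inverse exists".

37

gcd(115, 28) by repeated division:
115 = 4·28 + 3
28 = 9·3 + 1
3 = 3·1 + 0
gcd = 1, so the inverse exists. Back-substitute:
1 = 28 − 9·3
1 = −9·115 + 37·28
So 28·37 ≡ 1 (mod 115).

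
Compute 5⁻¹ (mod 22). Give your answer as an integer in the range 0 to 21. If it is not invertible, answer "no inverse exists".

9

gcd(22, 5) by repeated division:
22 = 4*5 + 2
5 = 2*2 + 1
2 = 2*1 + 0
Since gcd(5, 22) = 1, back-substitute to write 1 as a combination:
1 = 5 − 2·2
1 = −2·22 + 9·5
So 5·9 ≡ 1 (mod 22).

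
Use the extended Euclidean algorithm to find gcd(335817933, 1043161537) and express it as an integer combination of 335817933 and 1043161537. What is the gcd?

11

Apply Euclid's algorithm to 1043161537 and 335817933:
1043161537 = 3*335817933 + 35707738
335817933 = 9*35707738 + 14448291
35707738 = 2*14448291 + 6811156
14448291 = 2*6811156 + 825979
6811156 = 8*825979 + 203324
825979 = 4*203324 + 12683
203324 = 16*12683 + 396
12683 = 32*396 + 11
396 = 36*11 + 0
gcd(335817933, 1043161537) = 11.
Working backward:
11 = 12683 − 32·396
11 = −32·203324 + 513·12683
11 = 513·825979 − 2084·203324
11 = −2084·6811156 + 17185·825979
11 = 17185·14448291 − 36454·6811156
11 = −36454·35707738 + 90093·14448291
11 = 90093·335817933 − 847291·35707738
11 = −847291·1043161537 + 2631966·335817933
So 11 = (-847291)·1043161537 + (2631966)·335817933.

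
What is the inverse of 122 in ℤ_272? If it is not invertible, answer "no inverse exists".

Euclidean algorithm on 272, 122:
272 = 2×122 + 28
122 = 4×28 + 10
28 = 2×10 + 8
10 = 1×8 + 2
8 = 4×2 + 0
Since gcd = 2 > 1, 122 is not a unit mod 272.

no inverse exists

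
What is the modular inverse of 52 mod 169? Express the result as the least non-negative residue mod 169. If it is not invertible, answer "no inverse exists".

no inverse exists

Compute gcd(52, 169):
169 = 3*52 + 13
52 = 4*13 + 0
The gcd is 13, not 1, hence no inverse exists.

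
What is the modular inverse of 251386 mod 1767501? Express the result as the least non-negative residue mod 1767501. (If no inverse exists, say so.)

Run Euclid on (1767501, 251386):
1767501 = 7×251386 + 7799
251386 = 32×7799 + 1818
7799 = 4×1818 + 527
1818 = 3×527 + 237
527 = 2×237 + 53
237 = 4×53 + 25
53 = 2×25 + 3
25 = 8×3 + 1
3 = 3×1 + 0
Since gcd(251386, 1767501) = 1, back-substitute to write 1 as a combination:
1 = 25 − 8·3
1 = −8·53 + 17·25
1 = 17·237 − 76·53
1 = −76·527 + 169·237
1 = 169·1818 − 583·527
1 = −583·7799 + 2501·1818
1 = 2501·251386 − 80615·7799
1 = −80615·1767501 + 566806·251386
So 251386·566806 ≡ 1 (mod 1767501).

566806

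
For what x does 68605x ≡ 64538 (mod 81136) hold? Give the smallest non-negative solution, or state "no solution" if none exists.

38274

First find gcd(68605, 81136):
81136 = 1×68605 + 12531
68605 = 5×12531 + 5950
12531 = 2×5950 + 631
5950 = 9×631 + 271
631 = 2×271 + 89
271 = 3×89 + 4
89 = 22×4 + 1
4 = 4×1 + 0
gcd = 1, so a unique solution mod 81136 exists.
Back-substitute for the Bézout coefficients:
1 = 89 − 22·4
1 = −22·271 + 67·89
1 = 67·631 − 156·271
1 = −156·5950 + 1471·631
1 = 1471·12531 − 3098·5950
1 = −3098·68605 + 16961·12531
1 = 16961·81136 − 20059·68605
So 68605·(-20059) ≡ 1 (mod 81136), giving 68605⁻¹ ≡ 61077.
x ≡ 68605⁻¹·64538 ≡ 61077·64538 ≡ 38274 (mod 81136).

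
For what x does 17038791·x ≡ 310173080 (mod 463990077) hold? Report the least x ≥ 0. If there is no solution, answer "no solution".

gcd(17038791, 463990077):
463990077 = 27·17038791 + 3942720
17038791 = 4·3942720 + 1267911
3942720 = 3·1267911 + 138987
1267911 = 9·138987 + 17028
138987 = 8·17028 + 2763
17028 = 6·2763 + 450
2763 = 6·450 + 63
450 = 7·63 + 9
63 = 7·9 + 0
gcd = 9, but 9 ∤ 310173080, so the congruence has no solution.

no solution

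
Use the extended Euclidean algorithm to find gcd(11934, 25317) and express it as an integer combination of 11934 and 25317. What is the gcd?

9

Euclidean algorithm:
25317 = 2×11934 + 1449
11934 = 8×1449 + 342
1449 = 4×342 + 81
342 = 4×81 + 18
81 = 4×18 + 9
18 = 2×9 + 0
gcd(11934, 25317) = 9.
Working backward:
9 = 81 − 4·18
9 = −4·342 + 17·81
9 = 17·1449 − 72·342
9 = −72·11934 + 593·1449
9 = 593·25317 − 1258·11934
So 9 = (593)·25317 + (-1258)·11934.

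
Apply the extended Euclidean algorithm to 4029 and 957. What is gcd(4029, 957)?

Euclidean algorithm:
4029 = 4×957 + 201
957 = 4×201 + 153
201 = 1×153 + 48
153 = 3×48 + 9
48 = 5×9 + 3
9 = 3×3 + 0
gcd(4029, 957) = 3.
Back-substituting:
3 = 48 − 5·9
3 = −5·153 + 16·48
3 = 16·201 − 21·153
3 = −21·957 + 100·201
3 = 100·4029 − 421·957
So 3 = (100)·4029 + (-421)·957.

3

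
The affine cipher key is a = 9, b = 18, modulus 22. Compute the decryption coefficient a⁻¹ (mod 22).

Apply the Euclidean algorithm to 22 and 9:
22 = 2*9 + 4
9 = 2*4 + 1
4 = 4*1 + 0
gcd = 1, so the inverse exists. Back-substitute:
1 = 9 − 2·4
1 = −2·22 + 5·9
So 9·5 ≡ 1 (mod 22).

5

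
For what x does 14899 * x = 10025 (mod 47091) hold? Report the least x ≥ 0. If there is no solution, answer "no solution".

First find gcd(14899, 47091):
47091 = 3×14899 + 2394
14899 = 6×2394 + 535
2394 = 4×535 + 254
535 = 2×254 + 27
254 = 9×27 + 11
27 = 2×11 + 5
11 = 2×5 + 1
5 = 5×1 + 0
gcd = 1, so a unique solution mod 47091 exists.
Back-substitute for the Bézout coefficients:
1 = 11 − 2·5
1 = −2·27 + 5·11
1 = 5·254 − 47·27
1 = −47·535 + 99·254
1 = 99·2394 − 443·535
1 = −443·14899 + 2757·2394
1 = 2757·47091 − 8714·14899
So 14899·(-8714) ≡ 1 (mod 47091), giving 14899⁻¹ ≡ 38377.
x ≡ 14899⁻¹·10025 ≡ 38377·10025 ≡ 43046 (mod 47091).

43046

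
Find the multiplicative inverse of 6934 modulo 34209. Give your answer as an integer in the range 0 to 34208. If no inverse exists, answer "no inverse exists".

Apply the Euclidean algorithm to 34209 and 6934:
34209 = 4×6934 + 6473
6934 = 1×6473 + 461
6473 = 14×461 + 19
461 = 24×19 + 5
19 = 3×5 + 4
5 = 1×4 + 1
4 = 4×1 + 0
The gcd is 1. Working backward:
1 = 5 − 4
1 = −19 + 4·5
1 = 4·461 − 97·19
1 = −97·6473 + 1362·461
1 = 1362·6934 − 1459·6473
1 = −1459·34209 + 7198·6934
So 6934·7198 ≡ 1 (mod 34209).

7198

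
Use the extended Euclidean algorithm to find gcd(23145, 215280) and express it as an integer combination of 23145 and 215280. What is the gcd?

15

Repeated division:
215280 = 9×23145 + 6975
23145 = 3×6975 + 2220
6975 = 3×2220 + 315
2220 = 7×315 + 15
315 = 21×15 + 0
gcd(23145, 215280) = 15.
Express as a combination:
15 = 2220 − 7·315
15 = −7·6975 + 22·2220
15 = 22·23145 − 73·6975
15 = −73·215280 + 679·23145
So 15 = (-73)·215280 + (679)·23145.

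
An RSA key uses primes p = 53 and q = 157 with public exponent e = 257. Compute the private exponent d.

6881

φ(n) = (p−1)(q−1) = 52·156 = 8112.
Need d with 257·d ≡ 1 (mod 8112). Apply the extended Euclidean algorithm:
8112 = 31*257 + 145
257 = 1*145 + 112
145 = 1*112 + 33
112 = 3*33 + 13
33 = 2*13 + 7
13 = 1*7 + 6
7 = 1*6 + 1
6 = 6*1 + 0
Back-substitute:
1 = 7 − 6
1 = −13 + 2·7
1 = 2·33 − 5·13
1 = −5·112 + 17·33
1 = 17·145 − 22·112
1 = −22·257 + 39·145
1 = 39·8112 − 1231·257
So 257·(-1231) ≡ 1 (mod 8112), hence d ≡ -1231 ≡ 6881 (mod 8112).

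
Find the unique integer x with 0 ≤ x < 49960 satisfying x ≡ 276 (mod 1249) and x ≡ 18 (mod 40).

Write x = 276 + 1249·k. Then 1249·k ≡ 18 − 276 ≡ 22 (mod 40).
Need 1249⁻¹ mod 40. Extended Euclid on (40, 9):
40 = 4×9 + 4
9 = 2×4 + 1
4 = 4×1 + 0
Back-substitute:
1 = 9 − 2·4
1 = −2·40 + 9·9
1249⁻¹ ≡ 9 (mod 40), so k ≡ 9·22 ≡ 38 (mod 40).
x = 276 + 1249·38 = 47738.

47738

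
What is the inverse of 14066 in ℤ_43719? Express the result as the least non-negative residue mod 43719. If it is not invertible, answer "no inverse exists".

no inverse exists

Compute gcd(14066, 43719):
43719 = 3·14066 + 1521
14066 = 9·1521 + 377
1521 = 4·377 + 13
377 = 29·13 + 0
The gcd is 13, not 1, hence no inverse exists.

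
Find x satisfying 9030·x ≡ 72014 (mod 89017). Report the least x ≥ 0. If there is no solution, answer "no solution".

23943

First find gcd(9030, 89017):
89017 = 9*9030 + 7747
9030 = 1*7747 + 1283
7747 = 6*1283 + 49
1283 = 26*49 + 9
49 = 5*9 + 4
9 = 2*4 + 1
4 = 4*1 + 0
gcd = 1, so a unique solution mod 89017 exists.
Back-substitute for the Bézout coefficients:
1 = 9 − 2·4
1 = −2·49 + 11·9
1 = 11·1283 − 288·49
1 = −288·7747 + 1739·1283
1 = 1739·9030 − 2027·7747
1 = −2027·89017 + 19982·9030
So 9030·(19982) ≡ 1 (mod 89017), giving 9030⁻¹ ≡ 19982.
x ≡ 9030⁻¹·72014 ≡ 19982·72014 ≡ 23943 (mod 89017).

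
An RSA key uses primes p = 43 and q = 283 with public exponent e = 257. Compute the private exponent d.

1613

φ(n) = (p−1)(q−1) = 42·282 = 11844.
Need d with 257·d ≡ 1 (mod 11844). Apply the extended Euclidean algorithm:
11844 = 46×257 + 22
257 = 11×22 + 15
22 = 1×15 + 7
15 = 2×7 + 1
7 = 7×1 + 0
Back-substitute:
1 = 15 − 2·7
1 = −2·22 + 3·15
1 = 3·257 − 35·22
1 = −35·11844 + 1613·257
So 257·1613 ≡ 1 (mod 11844), hence d = 1613.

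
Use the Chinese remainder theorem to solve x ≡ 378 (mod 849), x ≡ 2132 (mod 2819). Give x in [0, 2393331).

Write x = 378 + 849·k. Then 849·k ≡ 2132 − 378 ≡ 1754 (mod 2819).
Need 849⁻¹ mod 2819. Extended Euclid on (2819, 849):
2819 = 3×849 + 272
849 = 3×272 + 33
272 = 8×33 + 8
33 = 4×8 + 1
8 = 8×1 + 0
Back-substitute:
1 = 33 − 4·8
1 = −4·272 + 33·33
1 = 33·849 − 103·272
1 = −103·2819 + 342·849
849⁻¹ ≡ 342 (mod 2819), so k ≡ 342·1754 ≡ 2240 (mod 2819).
x = 378 + 849·2240 = 1902138.

1902138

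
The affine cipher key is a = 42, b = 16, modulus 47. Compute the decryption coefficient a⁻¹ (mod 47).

Apply the Euclidean algorithm to 47 and 42:
47 = 1·42 + 5
42 = 8·5 + 2
5 = 2·2 + 1
2 = 2·1 + 0
gcd = 1, so the inverse exists. Back-substitute:
1 = 5 − 2·2
1 = −2·42 + 17·5
1 = 17·47 − 19·42
Thus 42·(-19) ≡ 1 (mod 47); reducing, -19 mod 47 = 28.

28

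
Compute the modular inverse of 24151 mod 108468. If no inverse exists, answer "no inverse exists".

37951

Extended Euclidean algorithm:
108468 = 4*24151 + 11864
24151 = 2*11864 + 423
11864 = 28*423 + 20
423 = 21*20 + 3
20 = 6*3 + 2
3 = 1*2 + 1
2 = 2*1 + 0
Since gcd(24151, 108468) = 1, back-substitute to write 1 as a combination:
1 = 3 − 2
1 = −20 + 7·3
1 = 7·423 − 148·20
1 = −148·11864 + 4151·423
1 = 4151·24151 − 8450·11864
1 = −8450·108468 + 37951·24151
So 24151·37951 ≡ 1 (mod 108468).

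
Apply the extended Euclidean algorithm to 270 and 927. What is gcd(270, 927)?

9

Apply Euclid's algorithm to 927 and 270:
927 = 3*270 + 117
270 = 2*117 + 36
117 = 3*36 + 9
36 = 4*9 + 0
gcd(270, 927) = 9.
Back-substituting:
9 = 117 − 3·36
9 = −3·270 + 7·117
9 = 7·927 − 24·270
So 9 = (7)·927 + (-24)·270.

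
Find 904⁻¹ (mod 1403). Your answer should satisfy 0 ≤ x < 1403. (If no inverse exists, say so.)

194

Extended Euclidean algorithm:
1403 = 1*904 + 499
904 = 1*499 + 405
499 = 1*405 + 94
405 = 4*94 + 29
94 = 3*29 + 7
29 = 4*7 + 1
7 = 7*1 + 0
Since gcd(904, 1403) = 1, back-substitute to write 1 as a combination:
1 = 29 − 4·7
1 = −4·94 + 13·29
1 = 13·405 − 56·94
1 = −56·499 + 69·405
1 = 69·904 − 125·499
1 = −125·1403 + 194·904
So 904·194 ≡ 1 (mod 1403).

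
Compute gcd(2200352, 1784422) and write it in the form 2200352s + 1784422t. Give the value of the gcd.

Apply Euclid's algorithm to 2200352 and 1784422:
2200352 = 1·1784422 + 415930
1784422 = 4·415930 + 120702
415930 = 3·120702 + 53824
120702 = 2·53824 + 13054
53824 = 4·13054 + 1608
13054 = 8·1608 + 190
1608 = 8·190 + 88
190 = 2·88 + 14
88 = 6·14 + 4
14 = 3·4 + 2
4 = 2·2 + 0
gcd(2200352, 1784422) = 2.
Express as a combination:
2 = 14 − 3·4
2 = −3·88 + 19·14
2 = 19·190 − 41·88
2 = −41·1608 + 347·190
2 = 347·13054 − 2817·1608
2 = −2817·53824 + 11615·13054
2 = 11615·120702 − 26047·53824
2 = −26047·415930 + 89756·120702
2 = 89756·1784422 − 385071·415930
2 = −385071·2200352 + 474827·1784422
So 2 = (-385071)·2200352 + (474827)·1784422.

2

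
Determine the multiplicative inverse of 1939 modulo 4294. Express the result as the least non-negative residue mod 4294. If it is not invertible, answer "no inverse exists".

Extended Euclidean algorithm:
4294 = 2*1939 + 416
1939 = 4*416 + 275
416 = 1*275 + 141
275 = 1*141 + 134
141 = 1*134 + 7
134 = 19*7 + 1
7 = 7*1 + 0
The gcd is 1. Working backward:
1 = 134 − 19·7
1 = −19·141 + 20·134
1 = 20·275 − 39·141
1 = −39·416 + 59·275
1 = 59·1939 − 275·416
1 = −275·4294 + 609·1939
So 1939·609 ≡ 1 (mod 4294).

609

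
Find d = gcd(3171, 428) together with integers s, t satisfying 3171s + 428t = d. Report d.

Repeated division:
3171 = 7·428 + 175
428 = 2·175 + 78
175 = 2·78 + 19
78 = 4·19 + 2
19 = 9·2 + 1
2 = 2·1 + 0
gcd(3171, 428) = 1.
Working backward:
1 = 19 − 9·2
1 = −9·78 + 37·19
1 = 37·175 − 83·78
1 = −83·428 + 203·175
1 = 203·3171 − 1504·428
So 1 = (203)·3171 + (-1504)·428.

1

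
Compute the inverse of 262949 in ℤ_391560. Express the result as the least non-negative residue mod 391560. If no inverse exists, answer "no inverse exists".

95309

Extended Euclidean algorithm:
391560 = 1×262949 + 128611
262949 = 2×128611 + 5727
128611 = 22×5727 + 2617
5727 = 2×2617 + 493
2617 = 5×493 + 152
493 = 3×152 + 37
152 = 4×37 + 4
37 = 9×4 + 1
4 = 4×1 + 0
The gcd is 1. Working backward:
1 = 37 − 9·4
1 = −9·152 + 37·37
1 = 37·493 − 120·152
1 = −120·2617 + 637·493
1 = 637·5727 − 1394·2617
1 = −1394·128611 + 31305·5727
1 = 31305·262949 − 64004·128611
1 = −64004·391560 + 95309·262949
So 262949·95309 ≡ 1 (mod 391560).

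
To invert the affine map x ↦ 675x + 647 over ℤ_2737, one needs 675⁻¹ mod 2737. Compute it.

gcd(2737, 675) by repeated division:
2737 = 4×675 + 37
675 = 18×37 + 9
37 = 4×9 + 1
9 = 9×1 + 0
gcd = 1, so the inverse exists. Back-substitute:
1 = 37 − 4·9
1 = −4·675 + 73·37
1 = 73·2737 − 296·675
Hence 675⁻¹ ≡ -296 ≡ 2441 (mod 2737).

2441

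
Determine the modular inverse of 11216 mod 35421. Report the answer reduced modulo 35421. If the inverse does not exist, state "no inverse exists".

9989

Run Euclid on (35421, 11216):
35421 = 3×11216 + 1773
11216 = 6×1773 + 578
1773 = 3×578 + 39
578 = 14×39 + 32
39 = 1×32 + 7
32 = 4×7 + 4
7 = 1×4 + 3
4 = 1×3 + 1
3 = 3×1 + 0
gcd = 1, so the inverse exists. Back-substitute:
1 = 4 − 3
1 = −7 + 2·4
1 = 2·32 − 9·7
1 = −9·39 + 11·32
1 = 11·578 − 163·39
1 = −163·1773 + 500·578
1 = 500·11216 − 3163·1773
1 = −3163·35421 + 9989·11216
So 11216·9989 ≡ 1 (mod 35421).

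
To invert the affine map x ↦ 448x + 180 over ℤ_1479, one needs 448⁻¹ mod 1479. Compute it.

241

Apply the Euclidean algorithm to 1479 and 448:
1479 = 3*448 + 135
448 = 3*135 + 43
135 = 3*43 + 6
43 = 7*6 + 1
6 = 6*1 + 0
gcd = 1, so the inverse exists. Back-substitute:
1 = 43 − 7·6
1 = −7·135 + 22·43
1 = 22·448 − 73·135
1 = −73·1479 + 241·448
So 448·241 ≡ 1 (mod 1479).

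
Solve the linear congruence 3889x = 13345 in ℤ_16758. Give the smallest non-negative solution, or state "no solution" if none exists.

First find gcd(3889, 16758):
16758 = 4*3889 + 1202
3889 = 3*1202 + 283
1202 = 4*283 + 70
283 = 4*70 + 3
70 = 23*3 + 1
3 = 3*1 + 0
gcd = 1, so a unique solution mod 16758 exists.
Back-substitute for the Bézout coefficients:
1 = 70 − 23·3
1 = −23·283 + 93·70
1 = 93·1202 − 395·283
1 = −395·3889 + 1278·1202
1 = 1278·16758 − 5507·3889
So 3889·(-5507) ≡ 1 (mod 16758), giving 3889⁻¹ ≡ 11251.
x ≡ 3889⁻¹·13345 ≡ 11251·13345 ≡ 9673 (mod 16758).

9673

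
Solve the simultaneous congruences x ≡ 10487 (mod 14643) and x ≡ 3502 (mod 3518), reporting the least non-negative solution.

Write x = 10487 + 14643·k. Then 14643·k ≡ 3502 − 10487 ≡ 51 (mod 3518).
Need 14643⁻¹ mod 3518. Extended Euclid on (3518, 571):
3518 = 6*571 + 92
571 = 6*92 + 19
92 = 4*19 + 16
19 = 1*16 + 3
16 = 5*3 + 1
3 = 3*1 + 0
Back-substitute:
1 = 16 − 5·3
1 = −5·19 + 6·16
1 = 6·92 − 29·19
1 = −29·571 + 180·92
1 = 180·3518 − 1109·571
14643⁻¹ ≡ 2409 (mod 3518), so k ≡ 2409·51 ≡ 3247 (mod 3518).
x = 10487 + 14643·3247 = 47556308.

47556308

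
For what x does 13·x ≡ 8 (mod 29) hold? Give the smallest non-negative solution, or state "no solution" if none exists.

First find gcd(13, 29):
29 = 2×13 + 3
13 = 4×3 + 1
3 = 3×1 + 0
gcd = 1, so a unique solution mod 29 exists.
Back-substitute for the Bézout coefficients:
1 = 13 − 4·3
1 = −4·29 + 9·13
So 13·(9) ≡ 1 (mod 29), giving 13⁻¹ ≡ 9.
x ≡ 13⁻¹·8 ≡ 9·8 ≡ 14 (mod 29).

14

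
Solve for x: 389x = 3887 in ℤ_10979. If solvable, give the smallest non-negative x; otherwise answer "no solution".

First find gcd(389, 10979):
10979 = 28·389 + 87
389 = 4·87 + 41
87 = 2·41 + 5
41 = 8·5 + 1
5 = 5·1 + 0
gcd = 1, so a unique solution mod 10979 exists.
Back-substitute for the Bézout coefficients:
1 = 41 − 8·5
1 = −8·87 + 17·41
1 = 17·389 − 76·87
1 = −76·10979 + 2145·389
So 389·(2145) ≡ 1 (mod 10979), giving 389⁻¹ ≡ 2145.
x ≡ 389⁻¹·3887 ≡ 2145·3887 ≡ 4554 (mod 10979).

4554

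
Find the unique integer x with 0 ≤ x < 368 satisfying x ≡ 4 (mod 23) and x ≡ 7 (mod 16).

119

Write x = 4 + 23·k. Then 23·k ≡ 7 − 4 ≡ 3 (mod 16).
Need 23⁻¹ mod 16. Extended Euclid on (16, 7):
16 = 2·7 + 2
7 = 3·2 + 1
2 = 2·1 + 0
Back-substitute:
1 = 7 − 3·2
1 = −3·16 + 7·7
23⁻¹ ≡ 7 (mod 16), so k ≡ 7·3 ≡ 5 (mod 16).
x = 4 + 23·5 = 119.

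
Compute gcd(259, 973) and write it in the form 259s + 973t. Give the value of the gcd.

Euclidean algorithm:
973 = 3*259 + 196
259 = 1*196 + 63
196 = 3*63 + 7
63 = 9*7 + 0
gcd(259, 973) = 7.
Back-substituting:
7 = 196 − 3·63
7 = −3·259 + 4·196
7 = 4·973 − 15·259
So 7 = (4)·973 + (-15)·259.

7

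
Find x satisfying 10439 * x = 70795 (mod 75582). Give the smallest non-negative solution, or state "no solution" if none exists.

no solution

gcd(10439, 75582):
75582 = 7·10439 + 2509
10439 = 4·2509 + 403
2509 = 6·403 + 91
403 = 4·91 + 39
91 = 2·39 + 13
39 = 3·13 + 0
gcd = 13, but 13 ∤ 70795, so the congruence has no solution.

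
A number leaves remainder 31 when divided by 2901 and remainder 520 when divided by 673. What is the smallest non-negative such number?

Write x = 31 + 2901·k. Then 2901·k ≡ 520 − 31 ≡ 489 (mod 673).
Need 2901⁻¹ mod 673. Extended Euclid on (673, 209):
673 = 3*209 + 46
209 = 4*46 + 25
46 = 1*25 + 21
25 = 1*21 + 4
21 = 5*4 + 1
4 = 4*1 + 0
Back-substitute:
1 = 21 − 5·4
1 = −5·25 + 6·21
1 = 6·46 − 11·25
1 = −11·209 + 50·46
1 = 50·673 − 161·209
2901⁻¹ ≡ 512 (mod 673), so k ≡ 512·489 ≡ 12 (mod 673).
x = 31 + 2901·12 = 34843.

34843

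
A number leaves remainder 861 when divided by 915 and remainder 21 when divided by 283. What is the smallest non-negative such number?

12756

Write x = 861 + 915·k. Then 915·k ≡ 21 − 861 ≡ 9 (mod 283).
Need 915⁻¹ mod 283. Extended Euclid on (283, 66):
283 = 4·66 + 19
66 = 3·19 + 9
19 = 2·9 + 1
9 = 9·1 + 0
Back-substitute:
1 = 19 − 2·9
1 = −2·66 + 7·19
1 = 7·283 − 30·66
915⁻¹ ≡ 253 (mod 283), so k ≡ 253·9 ≡ 13 (mod 283).
x = 861 + 915·13 = 12756.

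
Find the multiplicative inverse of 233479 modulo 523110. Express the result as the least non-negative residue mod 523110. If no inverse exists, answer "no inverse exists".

449989

Extended Euclidean algorithm:
523110 = 2×233479 + 56152
233479 = 4×56152 + 8871
56152 = 6×8871 + 2926
8871 = 3×2926 + 93
2926 = 31×93 + 43
93 = 2×43 + 7
43 = 6×7 + 1
7 = 7×1 + 0
The gcd is 1. Working backward:
1 = 43 − 6·7
1 = −6·93 + 13·43
1 = 13·2926 − 409·93
1 = −409·8871 + 1240·2926
1 = 1240·56152 − 7849·8871
1 = −7849·233479 + 32636·56152
1 = 32636·523110 − 73121·233479
So 233479·(-73121) ≡ 1 (mod 523110), and -73121 ≡ 449989 (mod 523110).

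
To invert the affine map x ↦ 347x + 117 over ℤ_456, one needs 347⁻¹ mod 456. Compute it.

251

Extended Euclidean algorithm:
456 = 1×347 + 109
347 = 3×109 + 20
109 = 5×20 + 9
20 = 2×9 + 2
9 = 4×2 + 1
2 = 2×1 + 0
The gcd is 1. Working backward:
1 = 9 − 4·2
1 = −4·20 + 9·9
1 = 9·109 − 49·20
1 = −49·347 + 156·109
1 = 156·456 − 205·347
So 347·(-205) ≡ 1 (mod 456), and -205 ≡ 251 (mod 456).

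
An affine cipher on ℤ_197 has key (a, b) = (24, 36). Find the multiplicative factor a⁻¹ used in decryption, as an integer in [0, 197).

Extended Euclidean algorithm:
197 = 8·24 + 5
24 = 4·5 + 4
5 = 1·4 + 1
4 = 4·1 + 0
The gcd is 1. Working backward:
1 = 5 − 4
1 = −24 + 5·5
1 = 5·197 − 41·24
So 24·(-41) ≡ 1 (mod 197), and -41 ≡ 156 (mod 197).

156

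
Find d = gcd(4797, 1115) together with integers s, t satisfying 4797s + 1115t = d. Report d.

Euclidean algorithm:
4797 = 4·1115 + 337
1115 = 3·337 + 104
337 = 3·104 + 25
104 = 4·25 + 4
25 = 6·4 + 1
4 = 4·1 + 0
gcd(4797, 1115) = 1.
Working backward:
1 = 25 − 6·4
1 = −6·104 + 25·25
1 = 25·337 − 81·104
1 = −81·1115 + 268·337
1 = 268·4797 − 1153·1115
So 1 = (268)·4797 + (-1153)·1115.

1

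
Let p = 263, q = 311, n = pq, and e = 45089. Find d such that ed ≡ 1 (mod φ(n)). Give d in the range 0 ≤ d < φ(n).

φ(n) = (p−1)(q−1) = 262·310 = 81220.
Need d with 45089·d ≡ 1 (mod 81220). Apply the extended Euclidean algorithm:
81220 = 1·45089 + 36131
45089 = 1·36131 + 8958
36131 = 4·8958 + 299
8958 = 29·299 + 287
299 = 1·287 + 12
287 = 23·12 + 11
12 = 1·11 + 1
11 = 11·1 + 0
Back-substitute:
1 = 12 − 11
1 = −287 + 24·12
1 = 24·299 − 25·287
1 = −25·8958 + 749·299
1 = 749·36131 − 3021·8958
1 = −3021·45089 + 3770·36131
1 = 3770·81220 − 6791·45089
So 45089·(-6791) ≡ 1 (mod 81220), hence d ≡ -6791 ≡ 74429 (mod 81220).

74429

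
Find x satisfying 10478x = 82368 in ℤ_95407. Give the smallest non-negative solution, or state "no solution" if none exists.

1574

First find gcd(10478, 95407):
95407 = 9×10478 + 1105
10478 = 9×1105 + 533
1105 = 2×533 + 39
533 = 13×39 + 26
39 = 1×26 + 13
26 = 2×13 + 0
gcd = 13 and 13 | 82368, so solutions exist. Divide through by 13: 806x ≡ 6336 (mod 7339).
Now find 806⁻¹ mod 7339:
7339 = 9×806 + 85
806 = 9×85 + 41
85 = 2×41 + 3
41 = 13×3 + 2
3 = 1×2 + 1
2 = 2×1 + 0
Back-substitute:
1 = 3 − 2
1 = −41 + 14·3
1 = 14·85 − 29·41
1 = −29·806 + 275·85
1 = 275·7339 − 2504·806
So 806·(-2504) ≡ 1 (mod 7339), i.e. 806⁻¹ ≡ 4835.
Then x ≡ 4835·6336 ≡ 1574 (mod 7339); the smallest non-negative solution is x = 1574.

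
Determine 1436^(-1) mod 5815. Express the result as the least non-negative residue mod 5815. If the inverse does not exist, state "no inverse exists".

Run Euclid on (5815, 1436):
5815 = 4×1436 + 71
1436 = 20×71 + 16
71 = 4×16 + 7
16 = 2×7 + 2
7 = 3×2 + 1
2 = 2×1 + 0
gcd = 1, so the inverse exists. Back-substitute:
1 = 7 − 3·2
1 = −3·16 + 7·7
1 = 7·71 − 31·16
1 = −31·1436 + 627·71
1 = 627·5815 − 2539·1436
Hence 1436⁻¹ ≡ -2539 ≡ 3276 (mod 5815).

3276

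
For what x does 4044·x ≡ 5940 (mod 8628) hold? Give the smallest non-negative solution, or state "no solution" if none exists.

697

First find gcd(4044, 8628):
8628 = 2*4044 + 540
4044 = 7*540 + 264
540 = 2*264 + 12
264 = 22*12 + 0
gcd = 12 and 12 | 5940, so solutions exist. Divide through by 12: 337x ≡ 495 (mod 719).
Now find 337⁻¹ mod 719:
719 = 2×337 + 45
337 = 7×45 + 22
45 = 2×22 + 1
22 = 22×1 + 0
Back-substitute:
1 = 45 − 2·22
1 = −2·337 + 15·45
1 = 15·719 − 32·337
So 337·(-32) ≡ 1 (mod 719), i.e. 337⁻¹ ≡ 687.
Then x ≡ 687·495 ≡ 697 (mod 719); the smallest non-negative solution is x = 697.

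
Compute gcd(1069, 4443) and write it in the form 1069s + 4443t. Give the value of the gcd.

1

Euclidean algorithm:
4443 = 4·1069 + 167
1069 = 6·167 + 67
167 = 2·67 + 33
67 = 2·33 + 1
33 = 33·1 + 0
gcd(1069, 4443) = 1.
Express as a combination:
1 = 67 − 2·33
1 = −2·167 + 5·67
1 = 5·1069 − 32·167
1 = −32·4443 + 133·1069
So 1 = (-32)·4443 + (133)·1069.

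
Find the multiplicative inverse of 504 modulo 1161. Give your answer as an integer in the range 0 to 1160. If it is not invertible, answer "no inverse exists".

no inverse exists

Compute gcd(504, 1161):
1161 = 2·504 + 153
504 = 3·153 + 45
153 = 3·45 + 18
45 = 2·18 + 9
18 = 2·9 + 0
The gcd is 9, not 1, hence no inverse exists.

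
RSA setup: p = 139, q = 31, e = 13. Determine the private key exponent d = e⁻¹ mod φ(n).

637

φ(n) = (p−1)(q−1) = 138·30 = 4140.
Need d with 13·d ≡ 1 (mod 4140). Apply the extended Euclidean algorithm:
4140 = 318×13 + 6
13 = 2×6 + 1
6 = 6×1 + 0
Back-substitute:
1 = 13 − 2·6
1 = −2·4140 + 637·13
So 13·637 ≡ 1 (mod 4140), hence d = 637.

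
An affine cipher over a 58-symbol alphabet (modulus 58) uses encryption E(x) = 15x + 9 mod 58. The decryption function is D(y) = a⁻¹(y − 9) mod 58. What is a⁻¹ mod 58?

Run Euclid on (58, 15):
58 = 3*15 + 13
15 = 1*13 + 2
13 = 6*2 + 1
2 = 2*1 + 0
Since gcd(15, 58) = 1, back-substitute to write 1 as a combination:
1 = 13 − 6·2
1 = −6·15 + 7·13
1 = 7·58 − 27·15
Hence 15⁻¹ ≡ -27 ≡ 31 (mod 58).

31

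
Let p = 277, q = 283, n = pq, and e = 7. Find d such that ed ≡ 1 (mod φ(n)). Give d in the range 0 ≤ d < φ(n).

φ(n) = (p−1)(q−1) = 276·282 = 77832.
Need d with 7·d ≡ 1 (mod 77832). Apply the extended Euclidean algorithm:
77832 = 11118*7 + 6
7 = 1*6 + 1
6 = 6*1 + 0
Back-substitute:
1 = 7 − 6
1 = −77832 + 11119·7
So 7·11119 ≡ 1 (mod 77832), hence d = 11119.

11119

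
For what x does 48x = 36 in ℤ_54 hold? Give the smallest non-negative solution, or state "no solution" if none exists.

First find gcd(48, 54):
54 = 1*48 + 6
48 = 8*6 + 0
gcd = 6 and 6 | 36, so solutions exist. Divide through by 6: 8x ≡ 6 (mod 9).
Now find 8⁻¹ mod 9:
9 = 1·8 + 1
8 = 8·1 + 0
Back-substitute:
1 = 9 − 8
So 8·(-1) ≡ 1 (mod 9), i.e. 8⁻¹ ≡ 8.
Then x ≡ 8·6 ≡ 3 (mod 9); the smallest non-negative solution is x = 3.

3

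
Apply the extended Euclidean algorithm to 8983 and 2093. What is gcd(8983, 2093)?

13

Euclidean algorithm:
8983 = 4·2093 + 611
2093 = 3·611 + 260
611 = 2·260 + 91
260 = 2·91 + 78
91 = 1·78 + 13
78 = 6·13 + 0
gcd(8983, 2093) = 13.
Working backward:
13 = 91 − 78
13 = −260 + 3·91
13 = 3·611 − 7·260
13 = −7·2093 + 24·611
13 = 24·8983 − 103·2093
So 13 = (24)·8983 + (-103)·2093.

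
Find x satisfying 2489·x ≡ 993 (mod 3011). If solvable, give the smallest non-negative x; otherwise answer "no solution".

First find gcd(2489, 3011):
3011 = 1·2489 + 522
2489 = 4·522 + 401
522 = 1·401 + 121
401 = 3·121 + 38
121 = 3·38 + 7
38 = 5·7 + 3
7 = 2·3 + 1
3 = 3·1 + 0
gcd = 1, so a unique solution mod 3011 exists.
Back-substitute for the Bézout coefficients:
1 = 7 − 2·3
1 = −2·38 + 11·7
1 = 11·121 − 35·38
1 = −35·401 + 116·121
1 = 116·522 − 151·401
1 = −151·2489 + 720·522
1 = 720·3011 − 871·2489
So 2489·(-871) ≡ 1 (mod 3011), giving 2489⁻¹ ≡ 2140.
x ≡ 2489⁻¹·993 ≡ 2140·993 ≡ 2265 (mod 3011).

2265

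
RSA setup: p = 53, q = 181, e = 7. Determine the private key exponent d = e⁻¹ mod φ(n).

8023

φ(n) = (p−1)(q−1) = 52·180 = 9360.
Need d with 7·d ≡ 1 (mod 9360). Apply the extended Euclidean algorithm:
9360 = 1337*7 + 1
7 = 7*1 + 0
Back-substitute:
1 = 9360 − 1337·7
So 7·(-1337) ≡ 1 (mod 9360), hence d ≡ -1337 ≡ 8023 (mod 9360).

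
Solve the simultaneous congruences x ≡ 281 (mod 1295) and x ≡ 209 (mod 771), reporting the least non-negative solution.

190646

Write x = 281 + 1295·k. Then 1295·k ≡ 209 − 281 ≡ 699 (mod 771).
Need 1295⁻¹ mod 771. Extended Euclid on (771, 524):
771 = 1·524 + 247
524 = 2·247 + 30
247 = 8·30 + 7
30 = 4·7 + 2
7 = 3·2 + 1
2 = 2·1 + 0
Back-substitute:
1 = 7 − 3·2
1 = −3·30 + 13·7
1 = 13·247 − 107·30
1 = −107·524 + 227·247
1 = 227·771 − 334·524
1295⁻¹ ≡ 437 (mod 771), so k ≡ 437·699 ≡ 147 (mod 771).
x = 281 + 1295·147 = 190646.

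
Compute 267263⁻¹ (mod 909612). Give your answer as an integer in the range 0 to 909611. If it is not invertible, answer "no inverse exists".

Apply the Euclidean algorithm to 909612 and 267263:
909612 = 3·267263 + 107823
267263 = 2·107823 + 51617
107823 = 2·51617 + 4589
51617 = 11·4589 + 1138
4589 = 4·1138 + 37
1138 = 30·37 + 28
37 = 1·28 + 9
28 = 3·9 + 1
9 = 9·1 + 0
The gcd is 1. Working backward:
1 = 28 − 3·9
1 = −3·37 + 4·28
1 = 4·1138 − 123·37
1 = −123·4589 + 496·1138
1 = 496·51617 − 5579·4589
1 = −5579·107823 + 11654·51617
1 = 11654·267263 − 28887·107823
1 = −28887·909612 + 98315·267263
So 267263·98315 ≡ 1 (mod 909612).

98315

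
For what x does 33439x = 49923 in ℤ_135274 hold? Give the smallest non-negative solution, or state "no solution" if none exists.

First find gcd(33439, 135274):
135274 = 4×33439 + 1518
33439 = 22×1518 + 43
1518 = 35×43 + 13
43 = 3×13 + 4
13 = 3×4 + 1
4 = 4×1 + 0
gcd = 1, so a unique solution mod 135274 exists.
Back-substitute for the Bézout coefficients:
1 = 13 − 3·4
1 = −3·43 + 10·13
1 = 10·1518 − 353·43
1 = −353·33439 + 7776·1518
1 = 7776·135274 − 31457·33439
So 33439·(-31457) ≡ 1 (mod 135274), giving 33439⁻¹ ≡ 103817.
x ≡ 33439⁻¹·49923 ≡ 103817·49923 ≡ 103329 (mod 135274).

103329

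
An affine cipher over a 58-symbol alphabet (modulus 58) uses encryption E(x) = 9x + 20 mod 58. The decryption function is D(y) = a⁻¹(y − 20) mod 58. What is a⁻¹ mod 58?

Extended Euclidean algorithm:
58 = 6·9 + 4
9 = 2·4 + 1
4 = 4·1 + 0
The gcd is 1. Working backward:
1 = 9 − 2·4
1 = −2·58 + 13·9
So 9·13 ≡ 1 (mod 58).

13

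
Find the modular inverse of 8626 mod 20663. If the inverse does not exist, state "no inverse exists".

11328

Apply the Euclidean algorithm to 20663 and 8626:
20663 = 2×8626 + 3411
8626 = 2×3411 + 1804
3411 = 1×1804 + 1607
1804 = 1×1607 + 197
1607 = 8×197 + 31
197 = 6×31 + 11
31 = 2×11 + 9
11 = 1×9 + 2
9 = 4×2 + 1
2 = 2×1 + 0
The gcd is 1. Working backward:
1 = 9 − 4·2
1 = −4·11 + 5·9
1 = 5·31 − 14·11
1 = −14·197 + 89·31
1 = 89·1607 − 726·197
1 = −726·1804 + 815·1607
1 = 815·3411 − 1541·1804
1 = −1541·8626 + 3897·3411
1 = 3897·20663 − 9335·8626
So 8626·(-9335) ≡ 1 (mod 20663), and -9335 ≡ 11328 (mod 20663).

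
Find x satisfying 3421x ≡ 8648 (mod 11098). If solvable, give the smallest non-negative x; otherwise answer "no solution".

First find gcd(3421, 11098):
11098 = 3×3421 + 835
3421 = 4×835 + 81
835 = 10×81 + 25
81 = 3×25 + 6
25 = 4×6 + 1
6 = 6×1 + 0
gcd = 1, so a unique solution mod 11098 exists.
Back-substitute for the Bézout coefficients:
1 = 25 − 4·6
1 = −4·81 + 13·25
1 = 13·835 − 134·81
1 = −134·3421 + 549·835
1 = 549·11098 − 1781·3421
So 3421·(-1781) ≡ 1 (mod 11098), giving 3421⁻¹ ≡ 9317.
x ≡ 3421⁻¹·8648 ≡ 9317·8648 ≡ 1936 (mod 11098).

1936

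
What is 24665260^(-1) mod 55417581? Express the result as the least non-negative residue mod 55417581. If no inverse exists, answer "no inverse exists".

Extended Euclidean algorithm:
55417581 = 2·24665260 + 6087061
24665260 = 4·6087061 + 317016
6087061 = 19·317016 + 63757
317016 = 4·63757 + 61988
63757 = 1·61988 + 1769
61988 = 35·1769 + 73
1769 = 24·73 + 17
73 = 4·17 + 5
17 = 3·5 + 2
5 = 2·2 + 1
2 = 2·1 + 0
gcd = 1, so the inverse exists. Back-substitute:
1 = 5 − 2·2
1 = −2·17 + 7·5
1 = 7·73 − 30·17
1 = −30·1769 + 727·73
1 = 727·61988 − 25475·1769
1 = −25475·63757 + 26202·61988
1 = 26202·317016 − 130283·63757
1 = −130283·6087061 + 2501579·317016
1 = 2501579·24665260 − 10136599·6087061
1 = −10136599·55417581 + 22774777·24665260
So 24665260·22774777 ≡ 1 (mod 55417581).

22774777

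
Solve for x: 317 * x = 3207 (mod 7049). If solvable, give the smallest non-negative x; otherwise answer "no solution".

1033

First find gcd(317, 7049):
7049 = 22*317 + 75
317 = 4*75 + 17
75 = 4*17 + 7
17 = 2*7 + 3
7 = 2*3 + 1
3 = 3*1 + 0
gcd = 1, so a unique solution mod 7049 exists.
Back-substitute for the Bézout coefficients:
1 = 7 − 2·3
1 = −2·17 + 5·7
1 = 5·75 − 22·17
1 = −22·317 + 93·75
1 = 93·7049 − 2068·317
So 317·(-2068) ≡ 1 (mod 7049), giving 317⁻¹ ≡ 4981.
x ≡ 317⁻¹·3207 ≡ 4981·3207 ≡ 1033 (mod 7049).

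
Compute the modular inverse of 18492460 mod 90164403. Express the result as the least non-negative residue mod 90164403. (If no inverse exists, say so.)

no inverse exists

Euclidean algorithm on 90164403, 18492460:
90164403 = 4*18492460 + 16194563
18492460 = 1*16194563 + 2297897
16194563 = 7*2297897 + 109284
2297897 = 21*109284 + 2933
109284 = 37*2933 + 763
2933 = 3*763 + 644
763 = 1*644 + 119
644 = 5*119 + 49
119 = 2*49 + 21
49 = 2*21 + 7
21 = 3*7 + 0
gcd(18492460, 90164403) = 7 ≠ 1, so 18492460 has no multiplicative inverse modulo 90164403.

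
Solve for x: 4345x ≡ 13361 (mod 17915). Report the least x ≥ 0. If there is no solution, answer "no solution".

gcd(4345, 17915):
17915 = 4*4345 + 535
4345 = 8*535 + 65
535 = 8*65 + 15
65 = 4*15 + 5
15 = 3*5 + 0
gcd = 5, but 5 ∤ 13361, so the congruence has no solution.

no solution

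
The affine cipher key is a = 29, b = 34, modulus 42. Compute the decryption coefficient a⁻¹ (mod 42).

Extended Euclidean algorithm:
42 = 1·29 + 13
29 = 2·13 + 3
13 = 4·3 + 1
3 = 3·1 + 0
gcd = 1, so the inverse exists. Back-substitute:
1 = 13 − 4·3
1 = −4·29 + 9·13
1 = 9·42 − 13·29
Hence 29⁻¹ ≡ -13 ≡ 29 (mod 42).

29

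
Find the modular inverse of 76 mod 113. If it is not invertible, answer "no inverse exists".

gcd(113, 76) by repeated division:
113 = 1·76 + 37
76 = 2·37 + 2
37 = 18·2 + 1
2 = 2·1 + 0
Since gcd(76, 113) = 1, back-substitute to write 1 as a combination:
1 = 37 − 18·2
1 = −18·76 + 37·37
1 = 37·113 − 55·76
So 76·(-55) ≡ 1 (mod 113), and -55 ≡ 58 (mod 113).

58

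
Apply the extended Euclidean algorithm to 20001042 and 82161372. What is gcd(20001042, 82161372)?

Euclidean algorithm:
82161372 = 4×20001042 + 2157204
20001042 = 9×2157204 + 586206
2157204 = 3×586206 + 398586
586206 = 1×398586 + 187620
398586 = 2×187620 + 23346
187620 = 8×23346 + 852
23346 = 27×852 + 342
852 = 2×342 + 168
342 = 2×168 + 6
168 = 28×6 + 0
gcd(20001042, 82161372) = 6.
Express as a combination:
6 = 342 − 2·168
6 = −2·852 + 5·342
6 = 5·23346 − 137·852
6 = −137·187620 + 1101·23346
6 = 1101·398586 − 2339·187620
6 = −2339·586206 + 3440·398586
6 = 3440·2157204 − 12659·586206
6 = −12659·20001042 + 117371·2157204
6 = 117371·82161372 − 482143·20001042
So 6 = (117371)·82161372 + (-482143)·20001042.

6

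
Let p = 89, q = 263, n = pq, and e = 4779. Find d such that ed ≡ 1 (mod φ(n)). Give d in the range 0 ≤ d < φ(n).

φ(n) = (p−1)(q−1) = 88·262 = 23056.
Need d with 4779·d ≡ 1 (mod 23056). Apply the extended Euclidean algorithm:
23056 = 4×4779 + 3940
4779 = 1×3940 + 839
3940 = 4×839 + 584
839 = 1×584 + 255
584 = 2×255 + 74
255 = 3×74 + 33
74 = 2×33 + 8
33 = 4×8 + 1
8 = 8×1 + 0
Back-substitute:
1 = 33 − 4·8
1 = −4·74 + 9·33
1 = 9·255 − 31·74
1 = −31·584 + 71·255
1 = 71·839 − 102·584
1 = −102·3940 + 479·839
1 = 479·4779 − 581·3940
1 = −581·23056 + 2803·4779
So 4779·2803 ≡ 1 (mod 23056), hence d = 2803.

2803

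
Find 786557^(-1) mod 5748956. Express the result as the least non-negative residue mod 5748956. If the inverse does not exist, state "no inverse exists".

Run Euclid on (5748956, 786557):
5748956 = 7×786557 + 243057
786557 = 3×243057 + 57386
243057 = 4×57386 + 13513
57386 = 4×13513 + 3334
13513 = 4×3334 + 177
3334 = 18×177 + 148
177 = 1×148 + 29
148 = 5×29 + 3
29 = 9×3 + 2
3 = 1×2 + 1
2 = 2×1 + 0
gcd = 1, so the inverse exists. Back-substitute:
1 = 3 − 2
1 = −29 + 10·3
1 = 10·148 − 51·29
1 = −51·177 + 61·148
1 = 61·3334 − 1149·177
1 = −1149·13513 + 4657·3334
1 = 4657·57386 − 19777·13513
1 = −19777·243057 + 83765·57386
1 = 83765·786557 − 271072·243057
1 = −271072·5748956 + 1981269·786557
So 786557·1981269 ≡ 1 (mod 5748956).

1981269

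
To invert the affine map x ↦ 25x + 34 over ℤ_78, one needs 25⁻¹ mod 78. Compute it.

25

Run Euclid on (78, 25):
78 = 3·25 + 3
25 = 8·3 + 1
3 = 3·1 + 0
The gcd is 1. Working backward:
1 = 25 − 8·3
1 = −8·78 + 25·25
So 25·25 ≡ 1 (mod 78).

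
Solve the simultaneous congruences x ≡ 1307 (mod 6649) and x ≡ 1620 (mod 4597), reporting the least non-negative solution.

Write x = 1307 + 6649·k. Then 6649·k ≡ 1620 − 1307 ≡ 313 (mod 4597).
Need 6649⁻¹ mod 4597. Extended Euclid on (4597, 2052):
4597 = 2·2052 + 493
2052 = 4·493 + 80
493 = 6·80 + 13
80 = 6·13 + 2
13 = 6·2 + 1
2 = 2·1 + 0
Back-substitute:
1 = 13 − 6·2
1 = −6·80 + 37·13
1 = 37·493 − 228·80
1 = −228·2052 + 949·493
1 = 949·4597 − 2126·2052
6649⁻¹ ≡ 2471 (mod 4597), so k ≡ 2471·313 ≡ 1127 (mod 4597).
x = 1307 + 6649·1127 = 7494730.

7494730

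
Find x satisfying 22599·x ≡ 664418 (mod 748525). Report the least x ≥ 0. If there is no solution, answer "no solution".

First find gcd(22599, 748525):
748525 = 33·22599 + 2758
22599 = 8·2758 + 535
2758 = 5·535 + 83
535 = 6·83 + 37
83 = 2·37 + 9
37 = 4·9 + 1
9 = 9·1 + 0
gcd = 1, so a unique solution mod 748525 exists.
Back-substitute for the Bézout coefficients:
1 = 37 − 4·9
1 = −4·83 + 9·37
1 = 9·535 − 58·83
1 = −58·2758 + 299·535
1 = 299·22599 − 2450·2758
1 = −2450·748525 + 81149·22599
So 22599·(81149) ≡ 1 (mod 748525), giving 22599⁻¹ ≡ 81149.
x ≡ 22599⁻¹·664418 ≡ 81149·664418 ≡ 600532 (mod 748525).

600532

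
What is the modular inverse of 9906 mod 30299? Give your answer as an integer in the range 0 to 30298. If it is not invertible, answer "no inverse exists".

Extended Euclidean algorithm:
30299 = 3×9906 + 581
9906 = 17×581 + 29
581 = 20×29 + 1
29 = 29×1 + 0
gcd = 1, so the inverse exists. Back-substitute:
1 = 581 − 20·29
1 = −20·9906 + 341·581
1 = 341·30299 − 1043·9906
Thus 9906·(-1043) ≡ 1 (mod 30299); reducing, -1043 mod 30299 = 29256.

29256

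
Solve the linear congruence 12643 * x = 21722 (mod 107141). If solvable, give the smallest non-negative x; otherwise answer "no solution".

First find gcd(12643, 107141):
107141 = 8×12643 + 5997
12643 = 2×5997 + 649
5997 = 9×649 + 156
649 = 4×156 + 25
156 = 6×25 + 6
25 = 4×6 + 1
6 = 6×1 + 0
gcd = 1, so a unique solution mod 107141 exists.
Back-substitute for the Bézout coefficients:
1 = 25 − 4·6
1 = −4·156 + 25·25
1 = 25·649 − 104·156
1 = −104·5997 + 961·649
1 = 961·12643 − 2026·5997
1 = −2026·107141 + 17169·12643
So 12643·(17169) ≡ 1 (mod 107141), giving 12643⁻¹ ≡ 17169.
x ≡ 12643⁻¹·21722 ≡ 17169·21722 ≡ 94338 (mod 107141).

94338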